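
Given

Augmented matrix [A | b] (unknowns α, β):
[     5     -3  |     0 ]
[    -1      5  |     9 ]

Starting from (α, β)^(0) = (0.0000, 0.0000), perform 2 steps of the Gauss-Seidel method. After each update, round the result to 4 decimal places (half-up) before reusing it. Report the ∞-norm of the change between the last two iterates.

Iteration 1:
  α = (0 - (-3)·0.0000) / (5) = 0.0000
  β = (9 - (-1)·0.0000) / (5) = 1.8000
Iteration 2:
  α = (0 - (-3)·1.8000) / (5) = 1.0800
  β = (9 - (-1)·1.0800) / (5) = 2.0160
Change: (1.0800, 0.2160) → max |·| = 1.0800

1.0800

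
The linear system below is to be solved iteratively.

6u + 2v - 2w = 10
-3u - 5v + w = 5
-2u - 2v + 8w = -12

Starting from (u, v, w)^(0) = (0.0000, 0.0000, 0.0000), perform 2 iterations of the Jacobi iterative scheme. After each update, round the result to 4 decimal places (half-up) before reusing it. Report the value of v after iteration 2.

-2.3000

Iteration 1:
  u = (10 - (2)·0.0000 - (-2)·0.0000) / (6) = 1.6667
  v = (5 - (-3)·0.0000 - (1)·0.0000) / (-5) = -1.0000
  w = (-12 - (-2)·0.0000 - (-2)·0.0000) / (8) = -1.5000
Iteration 2:
  u = (10 - (2)·-1.0000 - (-2)·-1.5000) / (6) = 1.5000
  v = (5 - (-3)·1.6667 - (1)·-1.5000) / (-5) = -2.3000
  w = (-12 - (-2)·1.6667 - (-2)·-1.0000) / (8) = -1.3333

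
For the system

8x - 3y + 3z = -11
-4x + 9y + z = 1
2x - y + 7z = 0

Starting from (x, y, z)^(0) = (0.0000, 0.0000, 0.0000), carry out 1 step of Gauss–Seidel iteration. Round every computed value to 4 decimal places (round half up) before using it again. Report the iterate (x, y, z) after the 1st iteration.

(-1.3750, -0.5000, 0.3214)

Iteration 1:
  x = (-11 - (-3)·0.0000 - (3)·0.0000) / (8) = -1.3750
  y = (1 - (-4)·-1.3750 - (1)·0.0000) / (9) = -0.5000
  z = (0 - (2)·-1.3750 - (-1)·-0.5000) / (7) = 0.3214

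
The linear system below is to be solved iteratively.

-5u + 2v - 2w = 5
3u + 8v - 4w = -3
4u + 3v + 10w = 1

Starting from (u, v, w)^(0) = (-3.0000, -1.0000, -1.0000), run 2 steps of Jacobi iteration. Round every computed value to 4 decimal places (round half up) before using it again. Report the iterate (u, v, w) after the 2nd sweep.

Iteration 1:
  u = (5 - (2)·-1.0000 - (-2)·-1.0000) / (-5) = -1.0000
  v = (-3 - (3)·-3.0000 - (-4)·-1.0000) / (8) = 0.2500
  w = (1 - (4)·-3.0000 - (3)·-1.0000) / (10) = 1.6000
Iteration 2:
  u = (5 - (2)·0.2500 - (-2)·1.6000) / (-5) = -1.5400
  v = (-3 - (3)·-1.0000 - (-4)·1.6000) / (8) = 0.8000
  w = (1 - (4)·-1.0000 - (3)·0.2500) / (10) = 0.4250

(-1.5400, 0.8000, 0.4250)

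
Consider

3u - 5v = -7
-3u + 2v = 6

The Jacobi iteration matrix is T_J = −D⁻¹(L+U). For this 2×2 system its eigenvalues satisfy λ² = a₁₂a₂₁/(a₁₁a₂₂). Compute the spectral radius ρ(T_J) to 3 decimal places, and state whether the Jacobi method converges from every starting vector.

a₁₂a₂₁/(a₁₁a₂₂) = (-5)·(-3) / ((3)·(2)) = 2.500000
ρ = √|2.500000| = √2.500000 = 1.581
ρ > 1, so Jacobi diverges

1.581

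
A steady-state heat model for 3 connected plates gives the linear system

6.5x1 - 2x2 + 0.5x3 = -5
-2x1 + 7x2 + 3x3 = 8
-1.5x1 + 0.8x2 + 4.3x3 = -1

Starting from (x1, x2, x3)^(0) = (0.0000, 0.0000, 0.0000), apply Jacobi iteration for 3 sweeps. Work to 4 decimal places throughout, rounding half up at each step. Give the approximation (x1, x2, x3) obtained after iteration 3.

(-0.3996, 1.3344, -0.5623)

Iteration 1:
  x1 = (-5 - (-2)·0.0000 - (0.5)·0.0000) / (6.5) = -0.7692
  x2 = (8 - (-2)·0.0000 - (3)·0.0000) / (7) = 1.1429
  x3 = (-1 - (-1.5)·0.0000 - (0.8)·0.0000) / (4.3) = -0.2326
Iteration 2:
  x1 = (-5 - (-2)·1.1429 - (0.5)·-0.2326) / (6.5) = -0.3997
  x2 = (8 - (-2)·-0.7692 - (3)·-0.2326) / (7) = 1.0228
  x3 = (-1 - (-1.5)·-0.7692 - (0.8)·1.1429) / (4.3) = -0.7135
Iteration 3:
  x1 = (-5 - (-2)·1.0228 - (0.5)·-0.7135) / (6.5) = -0.3996
  x2 = (8 - (-2)·-0.3997 - (3)·-0.7135) / (7) = 1.3344
  x3 = (-1 - (-1.5)·-0.3997 - (0.8)·1.0228) / (4.3) = -0.5623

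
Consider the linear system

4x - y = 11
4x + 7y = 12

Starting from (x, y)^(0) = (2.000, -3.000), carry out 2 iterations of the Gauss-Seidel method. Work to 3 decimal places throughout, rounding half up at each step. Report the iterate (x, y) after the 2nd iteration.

Iteration 1:
  x = (11 - (-1)·-3.000) / (4) = 2.000
  y = (12 - (4)·2.000) / (7) = 0.571
Iteration 2:
  x = (11 - (-1)·0.571) / (4) = 2.893
  y = (12 - (4)·2.893) / (7) = 0.061

(2.893, 0.061)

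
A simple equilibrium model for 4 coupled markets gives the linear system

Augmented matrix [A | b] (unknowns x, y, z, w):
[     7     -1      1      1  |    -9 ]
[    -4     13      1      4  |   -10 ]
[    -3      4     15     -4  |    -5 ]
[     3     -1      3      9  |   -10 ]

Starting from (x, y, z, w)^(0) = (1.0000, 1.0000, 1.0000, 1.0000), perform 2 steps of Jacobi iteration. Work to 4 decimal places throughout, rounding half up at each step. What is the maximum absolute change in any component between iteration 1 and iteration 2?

Iteration 1:
  x = (-9 - (-1)·1.0000 - (1)·1.0000 - (1)·1.0000) / (7) = -1.4286
  y = (-10 - (-4)·1.0000 - (1)·1.0000 - (4)·1.0000) / (13) = -0.8462
  z = (-5 - (-3)·1.0000 - (4)·1.0000 - (-4)·1.0000) / (15) = -0.1333
  w = (-10 - (3)·1.0000 - (-1)·1.0000 - (3)·1.0000) / (9) = -1.6667
Iteration 2:
  x = (-9 - (-1)·-0.8462 - (1)·-0.1333 - (1)·-1.6667) / (7) = -1.1495
  y = (-10 - (-4)·-1.4286 - (1)·-0.1333 - (4)·-1.6667) / (13) = -0.6857
  z = (-5 - (-3)·-1.4286 - (4)·-0.8462 - (-4)·-1.6667) / (15) = -0.8379
  w = (-10 - (3)·-1.4286 - (-1)·-0.8462 - (3)·-0.1333) / (9) = -0.6845
Change: (0.2791, 0.1605, -0.7046, 0.9822) → max |·| = 0.9822

0.9822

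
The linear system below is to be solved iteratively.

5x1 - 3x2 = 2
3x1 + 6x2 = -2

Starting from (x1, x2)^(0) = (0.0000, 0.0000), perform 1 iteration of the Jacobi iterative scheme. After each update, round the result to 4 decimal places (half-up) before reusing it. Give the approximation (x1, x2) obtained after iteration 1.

(0.4000, -0.3333)

Iteration 1:
  x1 = (2 - (-3)·0.0000) / (5) = 0.4000
  x2 = (-2 - (3)·0.0000) / (6) = -0.3333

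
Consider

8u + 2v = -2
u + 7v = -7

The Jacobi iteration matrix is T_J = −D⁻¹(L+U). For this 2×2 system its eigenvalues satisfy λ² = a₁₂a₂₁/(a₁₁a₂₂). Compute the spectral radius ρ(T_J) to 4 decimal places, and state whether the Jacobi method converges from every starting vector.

0.1890

a₁₂a₂₁/(a₁₁a₂₂) = (2)·(1) / ((8)·(7)) = 0.035714
ρ = √|0.035714| = √0.035714 = 0.1890
ρ < 1, so Jacobi converges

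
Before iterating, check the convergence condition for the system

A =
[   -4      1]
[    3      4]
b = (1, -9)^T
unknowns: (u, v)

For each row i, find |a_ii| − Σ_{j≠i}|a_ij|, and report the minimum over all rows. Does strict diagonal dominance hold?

row 1: |-4| − (1) = 3
row 2: |4| − (3) = 1
minimum over rows = 1 → strictly diagonally dominant (convergence guaranteed)

1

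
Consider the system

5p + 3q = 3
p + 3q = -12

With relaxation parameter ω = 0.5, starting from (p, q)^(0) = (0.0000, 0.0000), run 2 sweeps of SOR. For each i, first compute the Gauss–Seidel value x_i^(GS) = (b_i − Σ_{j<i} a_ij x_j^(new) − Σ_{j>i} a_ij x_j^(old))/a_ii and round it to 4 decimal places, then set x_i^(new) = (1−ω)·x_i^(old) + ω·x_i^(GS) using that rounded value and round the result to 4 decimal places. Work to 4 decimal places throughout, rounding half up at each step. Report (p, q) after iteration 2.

(1.0650, -3.2025)

Iteration 1:
  p: GS value = (3 - (3)·0.0000) / (5) = 0.6000;  p ← (1−ω)·0.0000 + ω·0.6000 = 0.3000
  q: GS value = (-12 - (1)·0.3000) / (3) = -4.1000;  q ← (1−ω)·0.0000 + ω·-4.1000 = -2.0500
Iteration 2:
  p: GS value = (3 - (3)·-2.0500) / (5) = 1.8300;  p ← (1−ω)·0.3000 + ω·1.8300 = 1.0650
  q: GS value = (-12 - (1)·1.0650) / (3) = -4.3550;  q ← (1−ω)·-2.0500 + ω·-4.3550 = -3.2025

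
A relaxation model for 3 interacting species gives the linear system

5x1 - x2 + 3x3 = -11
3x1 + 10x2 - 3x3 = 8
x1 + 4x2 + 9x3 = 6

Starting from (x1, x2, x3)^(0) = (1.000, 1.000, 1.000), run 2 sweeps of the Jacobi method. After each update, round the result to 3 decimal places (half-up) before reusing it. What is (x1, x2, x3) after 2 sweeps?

(-2.107, 1.613, 0.600)

Iteration 1:
  x1 = (-11 - (-1)·1.000 - (3)·1.000) / (5) = -2.600
  x2 = (8 - (3)·1.000 - (-3)·1.000) / (10) = 0.800
  x3 = (6 - (1)·1.000 - (4)·1.000) / (9) = 0.111
Iteration 2:
  x1 = (-11 - (-1)·0.800 - (3)·0.111) / (5) = -2.107
  x2 = (8 - (3)·-2.600 - (-3)·0.111) / (10) = 1.613
  x3 = (6 - (1)·-2.600 - (4)·0.800) / (9) = 0.600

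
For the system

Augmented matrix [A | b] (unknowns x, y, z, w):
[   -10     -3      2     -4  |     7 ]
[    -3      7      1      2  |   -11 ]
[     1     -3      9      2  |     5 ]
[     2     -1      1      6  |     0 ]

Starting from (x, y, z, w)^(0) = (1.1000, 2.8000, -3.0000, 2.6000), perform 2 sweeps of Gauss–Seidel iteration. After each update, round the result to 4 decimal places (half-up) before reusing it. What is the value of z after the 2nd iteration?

Iteration 1:
  x = (7 - (-3)·2.8000 - (2)·-3.0000 - (-4)·2.6000) / (-10) = -3.1800
  y = (-11 - (-3)·-3.1800 - (1)·-3.0000 - (2)·2.6000) / (7) = -3.2486
  z = (5 - (1)·-3.1800 - (-3)·-3.2486 - (2)·2.6000) / (9) = -0.7518
  w = (0 - (2)·-3.1800 - (-1)·-3.2486 - (1)·-0.7518) / (6) = 0.6439
Iteration 2:
  x = (7 - (-3)·-3.2486 - (2)·-0.7518 - (-4)·0.6439) / (-10) = -0.1333
  y = (-11 - (-3)·-0.1333 - (1)·-0.7518 - (2)·0.6439) / (7) = -1.7051
  z = (5 - (1)·-0.1333 - (-3)·-1.7051 - (2)·0.6439) / (9) = -0.1411
  w = (0 - (2)·-0.1333 - (-1)·-1.7051 - (1)·-0.1411) / (6) = -0.2162

-0.1411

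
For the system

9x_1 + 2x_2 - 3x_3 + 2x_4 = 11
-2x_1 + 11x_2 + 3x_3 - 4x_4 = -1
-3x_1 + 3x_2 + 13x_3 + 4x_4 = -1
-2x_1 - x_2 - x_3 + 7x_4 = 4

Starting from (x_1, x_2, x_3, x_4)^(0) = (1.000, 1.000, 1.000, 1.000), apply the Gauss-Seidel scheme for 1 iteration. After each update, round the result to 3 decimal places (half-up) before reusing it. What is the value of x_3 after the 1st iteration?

Iteration 1:
  x_1 = (11 - (2)·1.000 - (-3)·1.000 - (2)·1.000) / (9) = 1.111
  x_2 = (-1 - (-2)·1.111 - (3)·1.000 - (-4)·1.000) / (11) = 0.202
  x_3 = (-1 - (-3)·1.111 - (3)·0.202 - (4)·1.000) / (13) = -0.175
  x_4 = (4 - (-2)·1.111 - (-1)·0.202 - (-1)·-0.175) / (7) = 0.893

-0.175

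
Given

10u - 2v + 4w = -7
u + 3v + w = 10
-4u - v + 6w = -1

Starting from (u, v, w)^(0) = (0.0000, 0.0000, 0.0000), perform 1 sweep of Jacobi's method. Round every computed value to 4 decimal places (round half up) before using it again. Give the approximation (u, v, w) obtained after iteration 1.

(-0.7000, 3.3333, -0.1667)

Iteration 1:
  u = (-7 - (-2)·0.0000 - (4)·0.0000) / (10) = -0.7000
  v = (10 - (1)·0.0000 - (1)·0.0000) / (3) = 3.3333
  w = (-1 - (-4)·0.0000 - (-1)·0.0000) / (6) = -0.1667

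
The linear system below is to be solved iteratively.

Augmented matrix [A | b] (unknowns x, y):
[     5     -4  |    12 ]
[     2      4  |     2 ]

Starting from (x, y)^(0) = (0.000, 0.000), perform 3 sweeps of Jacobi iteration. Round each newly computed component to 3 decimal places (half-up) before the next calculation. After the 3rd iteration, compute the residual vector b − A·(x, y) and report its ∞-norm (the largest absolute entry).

Iteration 1:
  x = (12 - (-4)·0.000) / (5) = 2.400
  y = (2 - (2)·0.000) / (4) = 0.500
Iteration 2:
  x = (12 - (-4)·0.500) / (5) = 2.800
  y = (2 - (2)·2.400) / (4) = -0.700
Iteration 3:
  x = (12 - (-4)·-0.700) / (5) = 1.840
  y = (2 - (2)·2.800) / (4) = -0.900
Residual b − A·x = (-0.800, 1.920); ∞-norm = 1.920

1.920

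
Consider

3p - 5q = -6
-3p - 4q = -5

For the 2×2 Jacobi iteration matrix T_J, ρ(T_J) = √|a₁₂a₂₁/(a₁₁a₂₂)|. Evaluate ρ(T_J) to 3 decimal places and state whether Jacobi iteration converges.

1.118

a₁₂a₂₁/(a₁₁a₂₂) = (-5)·(-3) / ((3)·(-4)) = -1.250000
ρ = √|-1.250000| = √1.250000 = 1.118
ρ > 1, so Jacobi diverges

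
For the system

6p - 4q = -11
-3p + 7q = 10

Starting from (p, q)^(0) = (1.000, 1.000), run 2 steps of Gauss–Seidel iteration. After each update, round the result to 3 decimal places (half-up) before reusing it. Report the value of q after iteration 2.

0.908

Iteration 1:
  p = (-11 - (-4)·1.000) / (6) = -1.167
  q = (10 - (-3)·-1.167) / (7) = 0.928
Iteration 2:
  p = (-11 - (-4)·0.928) / (6) = -1.215
  q = (10 - (-3)·-1.215) / (7) = 0.908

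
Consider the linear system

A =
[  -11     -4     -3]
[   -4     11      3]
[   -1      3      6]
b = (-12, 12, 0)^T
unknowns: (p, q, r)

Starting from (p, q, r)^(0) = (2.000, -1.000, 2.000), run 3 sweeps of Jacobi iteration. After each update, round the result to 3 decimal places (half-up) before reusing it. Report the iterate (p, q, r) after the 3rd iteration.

(0.789, 1.369, -0.530)

Iteration 1:
  p = (-12 - (-4)·-1.000 - (-3)·2.000) / (-11) = 0.909
  q = (12 - (-4)·2.000 - (3)·2.000) / (11) = 1.273
  r = (0 - (-1)·2.000 - (3)·-1.000) / (6) = 0.833
Iteration 2:
  p = (-12 - (-4)·1.273 - (-3)·0.833) / (-11) = 0.401
  q = (12 - (-4)·0.909 - (3)·0.833) / (11) = 1.194
  r = (0 - (-1)·0.909 - (3)·1.273) / (6) = -0.485
Iteration 3:
  p = (-12 - (-4)·1.194 - (-3)·-0.485) / (-11) = 0.789
  q = (12 - (-4)·0.401 - (3)·-0.485) / (11) = 1.369
  r = (0 - (-1)·0.401 - (3)·1.194) / (6) = -0.530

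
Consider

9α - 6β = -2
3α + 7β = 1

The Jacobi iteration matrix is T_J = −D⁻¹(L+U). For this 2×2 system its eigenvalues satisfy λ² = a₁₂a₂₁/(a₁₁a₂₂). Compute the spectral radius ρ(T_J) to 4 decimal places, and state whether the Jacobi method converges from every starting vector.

0.5345

a₁₂a₂₁/(a₁₁a₂₂) = (-6)·(3) / ((9)·(7)) = -0.285714
ρ = √|-0.285714| = √0.285714 = 0.5345
ρ < 1, so Jacobi converges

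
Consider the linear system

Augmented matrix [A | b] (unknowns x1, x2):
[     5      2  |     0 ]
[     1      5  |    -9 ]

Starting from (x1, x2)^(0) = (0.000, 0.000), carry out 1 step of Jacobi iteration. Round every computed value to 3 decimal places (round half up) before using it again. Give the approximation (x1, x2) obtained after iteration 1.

(0.000, -1.800)

Iteration 1:
  x1 = (0 - (2)·0.000) / (5) = 0.000
  x2 = (-9 - (1)·0.000) / (5) = -1.800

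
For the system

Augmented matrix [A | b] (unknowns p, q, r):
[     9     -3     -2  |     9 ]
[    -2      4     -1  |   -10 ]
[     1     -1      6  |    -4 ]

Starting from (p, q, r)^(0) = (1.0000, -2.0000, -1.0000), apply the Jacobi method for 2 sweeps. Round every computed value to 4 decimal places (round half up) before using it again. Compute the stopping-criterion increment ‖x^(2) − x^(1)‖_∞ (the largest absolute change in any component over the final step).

Iteration 1:
  p = (9 - (-3)·-2.0000 - (-2)·-1.0000) / (9) = 0.1111
  q = (-10 - (-2)·1.0000 - (-1)·-1.0000) / (4) = -2.2500
  r = (-4 - (1)·1.0000 - (-1)·-2.0000) / (6) = -1.1667
Iteration 2:
  p = (9 - (-3)·-2.2500 - (-2)·-1.1667) / (9) = -0.0093
  q = (-10 - (-2)·0.1111 - (-1)·-1.1667) / (4) = -2.7361
  r = (-4 - (1)·0.1111 - (-1)·-2.2500) / (6) = -1.0602
Change: (-0.1204, -0.4861, 0.1065) → max |·| = 0.4861

0.4861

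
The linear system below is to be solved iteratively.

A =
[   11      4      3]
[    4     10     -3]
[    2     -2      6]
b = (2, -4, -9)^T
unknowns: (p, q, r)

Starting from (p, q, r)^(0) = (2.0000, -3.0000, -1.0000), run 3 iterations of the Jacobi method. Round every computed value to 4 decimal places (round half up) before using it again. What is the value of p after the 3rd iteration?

Iteration 1:
  p = (2 - (4)·-3.0000 - (3)·-1.0000) / (11) = 1.5455
  q = (-4 - (4)·2.0000 - (-3)·-1.0000) / (10) = -1.5000
  r = (-9 - (2)·2.0000 - (-2)·-3.0000) / (6) = -3.1667
Iteration 2:
  p = (2 - (4)·-1.5000 - (3)·-3.1667) / (11) = 1.5909
  q = (-4 - (4)·1.5455 - (-3)·-3.1667) / (10) = -1.9682
  r = (-9 - (2)·1.5455 - (-2)·-1.5000) / (6) = -2.5152
Iteration 3:
  p = (2 - (4)·-1.9682 - (3)·-2.5152) / (11) = 1.5835
  q = (-4 - (4)·1.5909 - (-3)·-2.5152) / (10) = -1.7909
  r = (-9 - (2)·1.5909 - (-2)·-1.9682) / (6) = -2.6864

1.5835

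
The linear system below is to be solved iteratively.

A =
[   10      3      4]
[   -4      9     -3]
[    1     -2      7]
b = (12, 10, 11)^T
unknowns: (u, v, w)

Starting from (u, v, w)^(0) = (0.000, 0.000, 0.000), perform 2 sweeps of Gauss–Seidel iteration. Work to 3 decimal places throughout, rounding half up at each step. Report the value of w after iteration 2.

Iteration 1:
  u = (12 - (3)·0.000 - (4)·0.000) / (10) = 1.200
  v = (10 - (-4)·1.200 - (-3)·0.000) / (9) = 1.644
  w = (11 - (1)·1.200 - (-2)·1.644) / (7) = 1.870
Iteration 2:
  u = (12 - (3)·1.644 - (4)·1.870) / (10) = -0.041
  v = (10 - (-4)·-0.041 - (-3)·1.870) / (9) = 1.716
  w = (11 - (1)·-0.041 - (-2)·1.716) / (7) = 2.068

2.068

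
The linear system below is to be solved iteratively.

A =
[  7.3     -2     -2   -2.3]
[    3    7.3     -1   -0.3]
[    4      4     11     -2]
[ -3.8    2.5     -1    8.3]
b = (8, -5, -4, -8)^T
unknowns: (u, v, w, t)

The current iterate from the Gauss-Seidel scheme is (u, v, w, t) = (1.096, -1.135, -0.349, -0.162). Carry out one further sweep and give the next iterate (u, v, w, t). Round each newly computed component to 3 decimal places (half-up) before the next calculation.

(0.638, -1.002, -0.261, -0.401)

One sweep:
  u = (8 - (-2)·-1.135 - (-2)·-0.349 - (-2.3)·-0.162) / (7.3) = 0.638
  v = (-5 - (3)·0.638 - (-1)·-0.349 - (-0.3)·-0.162) / (7.3) = -1.002
  w = (-4 - (4)·0.638 - (4)·-1.002 - (-2)·-0.162) / (11) = -0.261
  t = (-8 - (-3.8)·0.638 - (2.5)·-1.002 - (-1)·-0.261) / (8.3) = -0.401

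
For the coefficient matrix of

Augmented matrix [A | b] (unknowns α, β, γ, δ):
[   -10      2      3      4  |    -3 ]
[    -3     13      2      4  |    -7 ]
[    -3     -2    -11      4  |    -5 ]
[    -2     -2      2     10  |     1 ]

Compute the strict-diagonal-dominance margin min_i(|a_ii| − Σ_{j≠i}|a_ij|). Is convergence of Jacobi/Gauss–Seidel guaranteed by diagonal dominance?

row 1: |-10| − (2+3+4) = 1
row 2: |13| − (3+2+4) = 4
row 3: |-11| − (3+2+4) = 2
row 4: |10| − (2+2+2) = 4
minimum over rows = 1 → strictly diagonally dominant (convergence guaranteed)

1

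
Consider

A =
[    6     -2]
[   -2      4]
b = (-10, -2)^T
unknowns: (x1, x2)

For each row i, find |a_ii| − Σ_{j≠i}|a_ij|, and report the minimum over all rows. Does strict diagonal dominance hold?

2

row 1: |6| − (2) = 4
row 2: |4| − (2) = 2
minimum over rows = 2 → strictly diagonally dominant (convergence guaranteed)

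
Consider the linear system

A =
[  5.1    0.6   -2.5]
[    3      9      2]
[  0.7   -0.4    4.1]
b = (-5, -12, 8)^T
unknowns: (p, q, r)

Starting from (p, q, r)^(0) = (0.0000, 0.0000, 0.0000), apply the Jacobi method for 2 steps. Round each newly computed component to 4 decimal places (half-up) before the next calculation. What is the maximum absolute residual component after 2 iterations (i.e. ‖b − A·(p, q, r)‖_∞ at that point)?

3.4148

Iteration 1:
  p = (-5 - (0.6)·0.0000 - (-2.5)·0.0000) / (5.1) = -0.9804
  q = (-12 - (3)·0.0000 - (2)·0.0000) / (9) = -1.3333
  r = (8 - (0.7)·0.0000 - (-0.4)·0.0000) / (4.1) = 1.9512
Iteration 2:
  p = (-5 - (0.6)·-1.3333 - (-2.5)·1.9512) / (5.1) = 0.1329
  q = (-12 - (3)·-0.9804 - (2)·1.9512) / (9) = -1.4401
  r = (8 - (0.7)·-0.9804 - (-0.4)·-1.3333) / (4.1) = 1.9885
Residual b − A·x = (0.1575, -3.4148, -0.8219); ∞-norm = 3.4148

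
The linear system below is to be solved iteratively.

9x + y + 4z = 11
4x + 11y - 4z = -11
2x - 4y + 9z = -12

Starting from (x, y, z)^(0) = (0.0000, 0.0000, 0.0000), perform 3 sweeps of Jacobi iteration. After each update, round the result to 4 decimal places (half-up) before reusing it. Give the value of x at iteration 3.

Iteration 1:
  x = (11 - (1)·0.0000 - (4)·0.0000) / (9) = 1.2222
  y = (-11 - (4)·0.0000 - (-4)·0.0000) / (11) = -1.0000
  z = (-12 - (2)·0.0000 - (-4)·0.0000) / (9) = -1.3333
Iteration 2:
  x = (11 - (1)·-1.0000 - (4)·-1.3333) / (9) = 1.9259
  y = (-11 - (4)·1.2222 - (-4)·-1.3333) / (11) = -1.9293
  z = (-12 - (2)·1.2222 - (-4)·-1.0000) / (9) = -2.0494
Iteration 3:
  x = (11 - (1)·-1.9293 - (4)·-2.0494) / (9) = 2.3474
  y = (-11 - (4)·1.9259 - (-4)·-2.0494) / (11) = -2.4456
  z = (-12 - (2)·1.9259 - (-4)·-1.9293) / (9) = -2.6188

2.3474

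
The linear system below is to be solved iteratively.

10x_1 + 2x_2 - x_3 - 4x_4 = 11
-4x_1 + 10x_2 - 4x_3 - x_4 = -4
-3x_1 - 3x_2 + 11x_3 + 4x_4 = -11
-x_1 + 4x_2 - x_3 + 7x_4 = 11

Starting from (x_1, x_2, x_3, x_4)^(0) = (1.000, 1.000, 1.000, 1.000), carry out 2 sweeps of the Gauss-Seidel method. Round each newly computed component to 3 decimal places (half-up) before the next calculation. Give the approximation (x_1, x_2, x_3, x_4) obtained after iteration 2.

(1.400, -0.033, -1.093, 1.634)

Iteration 1:
  x_1 = (11 - (2)·1.000 - (-1)·1.000 - (-4)·1.000) / (10) = 1.400
  x_2 = (-4 - (-4)·1.400 - (-4)·1.000 - (-1)·1.000) / (10) = 0.660
  x_3 = (-11 - (-3)·1.400 - (-3)·0.660 - (4)·1.000) / (11) = -0.802
  x_4 = (11 - (-1)·1.400 - (4)·0.660 - (-1)·-0.802) / (7) = 1.280
Iteration 2:
  x_1 = (11 - (2)·0.660 - (-1)·-0.802 - (-4)·1.280) / (10) = 1.400
  x_2 = (-4 - (-4)·1.400 - (-4)·-0.802 - (-1)·1.280) / (10) = -0.033
  x_3 = (-11 - (-3)·1.400 - (-3)·-0.033 - (4)·1.280) / (11) = -1.093
  x_4 = (11 - (-1)·1.400 - (4)·-0.033 - (-1)·-1.093) / (7) = 1.634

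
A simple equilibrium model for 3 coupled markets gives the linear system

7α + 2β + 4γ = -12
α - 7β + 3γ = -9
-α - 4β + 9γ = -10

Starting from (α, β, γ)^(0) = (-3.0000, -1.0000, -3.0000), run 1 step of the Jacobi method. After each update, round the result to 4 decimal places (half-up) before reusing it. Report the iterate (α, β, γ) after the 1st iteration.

(0.2857, -0.4286, -1.8889)

Iteration 1:
  α = (-12 - (2)·-1.0000 - (4)·-3.0000) / (7) = 0.2857
  β = (-9 - (1)·-3.0000 - (3)·-3.0000) / (-7) = -0.4286
  γ = (-10 - (-1)·-3.0000 - (-4)·-1.0000) / (9) = -1.8889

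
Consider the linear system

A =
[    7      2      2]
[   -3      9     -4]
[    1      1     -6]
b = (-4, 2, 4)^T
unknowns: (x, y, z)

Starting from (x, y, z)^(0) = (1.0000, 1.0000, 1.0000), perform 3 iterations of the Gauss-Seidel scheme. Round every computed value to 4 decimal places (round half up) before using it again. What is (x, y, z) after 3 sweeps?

(-0.2681, -0.2153, -0.7472)

Iteration 1:
  x = (-4 - (2)·1.0000 - (2)·1.0000) / (7) = -1.1429
  y = (2 - (-3)·-1.1429 - (-4)·1.0000) / (9) = 0.2857
  z = (4 - (1)·-1.1429 - (1)·0.2857) / (-6) = -0.8095
Iteration 2:
  x = (-4 - (2)·0.2857 - (2)·-0.8095) / (7) = -0.4218
  y = (2 - (-3)·-0.4218 - (-4)·-0.8095) / (9) = -0.2782
  z = (4 - (1)·-0.4218 - (1)·-0.2782) / (-6) = -0.7833
Iteration 3:
  x = (-4 - (2)·-0.2782 - (2)·-0.7833) / (7) = -0.2681
  y = (2 - (-3)·-0.2681 - (-4)·-0.7833) / (9) = -0.2153
  z = (4 - (1)·-0.2681 - (1)·-0.2153) / (-6) = -0.7472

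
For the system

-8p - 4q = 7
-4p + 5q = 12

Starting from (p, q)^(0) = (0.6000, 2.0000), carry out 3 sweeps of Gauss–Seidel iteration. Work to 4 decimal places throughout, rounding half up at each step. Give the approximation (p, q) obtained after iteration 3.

Iteration 1:
  p = (7 - (-4)·2.0000) / (-8) = -1.8750
  q = (12 - (-4)·-1.8750) / (5) = 0.9000
Iteration 2:
  p = (7 - (-4)·0.9000) / (-8) = -1.3250
  q = (12 - (-4)·-1.3250) / (5) = 1.3400
Iteration 3:
  p = (7 - (-4)·1.3400) / (-8) = -1.5450
  q = (12 - (-4)·-1.5450) / (5) = 1.1640

(-1.5450, 1.1640)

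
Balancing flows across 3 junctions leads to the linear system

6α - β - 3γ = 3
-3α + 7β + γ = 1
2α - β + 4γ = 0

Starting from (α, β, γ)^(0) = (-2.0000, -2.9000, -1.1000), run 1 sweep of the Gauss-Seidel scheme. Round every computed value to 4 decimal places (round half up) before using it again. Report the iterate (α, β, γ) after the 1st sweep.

Iteration 1:
  α = (3 - (-1)·-2.9000 - (-3)·-1.1000) / (6) = -0.5333
  β = (1 - (-3)·-0.5333 - (1)·-1.1000) / (7) = 0.0714
  γ = (0 - (2)·-0.5333 - (-1)·0.0714) / (4) = 0.2845

(-0.5333, 0.0714, 0.2845)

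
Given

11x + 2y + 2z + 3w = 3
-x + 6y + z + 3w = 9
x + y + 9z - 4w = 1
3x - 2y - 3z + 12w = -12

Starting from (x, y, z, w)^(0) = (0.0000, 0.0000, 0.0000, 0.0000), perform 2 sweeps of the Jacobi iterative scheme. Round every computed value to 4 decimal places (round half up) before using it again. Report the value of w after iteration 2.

Iteration 1:
  x = (3 - (2)·0.0000 - (2)·0.0000 - (3)·0.0000) / (11) = 0.2727
  y = (9 - (-1)·0.0000 - (1)·0.0000 - (3)·0.0000) / (6) = 1.5000
  z = (1 - (1)·0.0000 - (1)·0.0000 - (-4)·0.0000) / (9) = 0.1111
  w = (-12 - (3)·0.0000 - (-2)·0.0000 - (-3)·0.0000) / (12) = -1.0000
Iteration 2:
  x = (3 - (2)·1.5000 - (2)·0.1111 - (3)·-1.0000) / (11) = 0.2525
  y = (9 - (-1)·0.2727 - (1)·0.1111 - (3)·-1.0000) / (6) = 2.0269
  z = (1 - (1)·0.2727 - (1)·1.5000 - (-4)·-1.0000) / (9) = -0.5303
  w = (-12 - (3)·0.2727 - (-2)·1.5000 - (-3)·0.1111) / (12) = -0.7904

-0.7904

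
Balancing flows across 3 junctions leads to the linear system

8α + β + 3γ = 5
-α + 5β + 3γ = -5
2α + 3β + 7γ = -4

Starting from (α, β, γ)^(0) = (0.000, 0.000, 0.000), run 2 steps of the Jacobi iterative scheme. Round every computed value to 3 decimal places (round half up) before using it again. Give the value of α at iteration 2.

Iteration 1:
  α = (5 - (1)·0.000 - (3)·0.000) / (8) = 0.625
  β = (-5 - (-1)·0.000 - (3)·0.000) / (5) = -1.000
  γ = (-4 - (2)·0.000 - (3)·0.000) / (7) = -0.571
Iteration 2:
  α = (5 - (1)·-1.000 - (3)·-0.571) / (8) = 0.964
  β = (-5 - (-1)·0.625 - (3)·-0.571) / (5) = -0.532
  γ = (-4 - (2)·0.625 - (3)·-1.000) / (7) = -0.321

0.964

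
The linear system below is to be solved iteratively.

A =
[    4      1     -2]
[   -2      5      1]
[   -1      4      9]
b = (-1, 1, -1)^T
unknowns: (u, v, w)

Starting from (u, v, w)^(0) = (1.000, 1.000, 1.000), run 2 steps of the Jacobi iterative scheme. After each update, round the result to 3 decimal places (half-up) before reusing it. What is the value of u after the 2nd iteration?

-0.572

Iteration 1:
  u = (-1 - (1)·1.000 - (-2)·1.000) / (4) = 0.000
  v = (1 - (-2)·1.000 - (1)·1.000) / (5) = 0.400
  w = (-1 - (-1)·1.000 - (4)·1.000) / (9) = -0.444
Iteration 2:
  u = (-1 - (1)·0.400 - (-2)·-0.444) / (4) = -0.572
  v = (1 - (-2)·0.000 - (1)·-0.444) / (5) = 0.289
  w = (-1 - (-1)·0.000 - (4)·0.400) / (9) = -0.289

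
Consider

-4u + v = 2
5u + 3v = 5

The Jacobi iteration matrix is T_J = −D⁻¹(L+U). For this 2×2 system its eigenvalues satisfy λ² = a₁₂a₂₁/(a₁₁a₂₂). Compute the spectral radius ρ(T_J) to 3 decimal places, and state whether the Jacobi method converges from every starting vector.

0.645

a₁₂a₂₁/(a₁₁a₂₂) = (1)·(5) / ((-4)·(3)) = -0.416667
ρ = √|-0.416667| = √0.416667 = 0.645
ρ < 1, so Jacobi converges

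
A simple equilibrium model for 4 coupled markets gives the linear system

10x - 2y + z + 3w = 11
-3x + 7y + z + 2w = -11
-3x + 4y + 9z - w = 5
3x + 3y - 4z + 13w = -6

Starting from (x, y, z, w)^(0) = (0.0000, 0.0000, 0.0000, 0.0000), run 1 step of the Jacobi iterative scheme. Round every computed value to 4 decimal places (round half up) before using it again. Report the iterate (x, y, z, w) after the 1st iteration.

Iteration 1:
  x = (11 - (-2)·0.0000 - (1)·0.0000 - (3)·0.0000) / (10) = 1.1000
  y = (-11 - (-3)·0.0000 - (1)·0.0000 - (2)·0.0000) / (7) = -1.5714
  z = (5 - (-3)·0.0000 - (4)·0.0000 - (-1)·0.0000) / (9) = 0.5556
  w = (-6 - (3)·0.0000 - (3)·0.0000 - (-4)·0.0000) / (13) = -0.4615

(1.1000, -1.5714, 0.5556, -0.4615)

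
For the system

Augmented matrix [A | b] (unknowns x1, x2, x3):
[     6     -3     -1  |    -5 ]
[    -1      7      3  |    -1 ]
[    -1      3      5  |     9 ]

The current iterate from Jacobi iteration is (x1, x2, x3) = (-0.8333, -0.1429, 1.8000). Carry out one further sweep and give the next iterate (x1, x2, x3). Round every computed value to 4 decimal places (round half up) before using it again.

One sweep:
  x1 = (-5 - (-3)·-0.1429 - (-1)·1.8000) / (6) = -0.6048
  x2 = (-1 - (-1)·-0.8333 - (3)·1.8000) / (7) = -1.0333
  x3 = (9 - (-1)·-0.8333 - (3)·-0.1429) / (5) = 1.7191

(-0.6048, -1.0333, 1.7191)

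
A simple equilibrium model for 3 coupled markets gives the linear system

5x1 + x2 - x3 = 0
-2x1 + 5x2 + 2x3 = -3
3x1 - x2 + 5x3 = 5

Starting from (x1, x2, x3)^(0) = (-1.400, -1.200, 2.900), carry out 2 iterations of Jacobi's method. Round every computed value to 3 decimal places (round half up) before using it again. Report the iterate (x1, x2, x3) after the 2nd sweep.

(0.784, -0.912, 0.044)

Iteration 1:
  x1 = (0 - (1)·-1.200 - (-1)·2.900) / (5) = 0.820
  x2 = (-3 - (-2)·-1.400 - (2)·2.900) / (5) = -2.320
  x3 = (5 - (3)·-1.400 - (-1)·-1.200) / (5) = 1.600
Iteration 2:
  x1 = (0 - (1)·-2.320 - (-1)·1.600) / (5) = 0.784
  x2 = (-3 - (-2)·0.820 - (2)·1.600) / (5) = -0.912
  x3 = (5 - (3)·0.820 - (-1)·-2.320) / (5) = 0.044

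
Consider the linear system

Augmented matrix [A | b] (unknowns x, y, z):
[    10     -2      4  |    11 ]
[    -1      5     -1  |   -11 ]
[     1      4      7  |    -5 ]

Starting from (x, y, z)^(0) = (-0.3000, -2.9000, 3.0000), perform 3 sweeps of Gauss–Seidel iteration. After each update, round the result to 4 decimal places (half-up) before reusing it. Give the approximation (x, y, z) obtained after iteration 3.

(0.5611, -2.0188, 0.3592)

Iteration 1:
  x = (11 - (-2)·-2.9000 - (4)·3.0000) / (10) = -0.6800
  y = (-11 - (-1)·-0.6800 - (-1)·3.0000) / (5) = -1.7360
  z = (-5 - (1)·-0.6800 - (4)·-1.7360) / (7) = 0.3749
Iteration 2:
  x = (11 - (-2)·-1.7360 - (4)·0.3749) / (10) = 0.6028
  y = (-11 - (-1)·0.6028 - (-1)·0.3749) / (5) = -2.0045
  z = (-5 - (1)·0.6028 - (4)·-2.0045) / (7) = 0.3450
Iteration 3:
  x = (11 - (-2)·-2.0045 - (4)·0.3450) / (10) = 0.5611
  y = (-11 - (-1)·0.5611 - (-1)·0.3450) / (5) = -2.0188
  z = (-5 - (1)·0.5611 - (4)·-2.0188) / (7) = 0.3592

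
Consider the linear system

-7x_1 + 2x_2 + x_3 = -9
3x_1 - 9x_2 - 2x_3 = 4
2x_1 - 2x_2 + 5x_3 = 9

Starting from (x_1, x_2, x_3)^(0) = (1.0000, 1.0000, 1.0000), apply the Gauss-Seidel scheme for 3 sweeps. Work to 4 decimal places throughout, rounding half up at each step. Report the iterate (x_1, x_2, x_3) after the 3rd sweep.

(1.3892, -0.2369, 1.1496)

Iteration 1:
  x_1 = (-9 - (2)·1.0000 - (1)·1.0000) / (-7) = 1.7143
  x_2 = (4 - (3)·1.7143 - (-2)·1.0000) / (-9) = -0.0952
  x_3 = (9 - (2)·1.7143 - (-2)·-0.0952) / (5) = 1.0762
Iteration 2:
  x_1 = (-9 - (2)·-0.0952 - (1)·1.0762) / (-7) = 1.4123
  x_2 = (4 - (3)·1.4123 - (-2)·1.0762) / (-9) = -0.2128
  x_3 = (9 - (2)·1.4123 - (-2)·-0.2128) / (5) = 1.1500
Iteration 3:
  x_1 = (-9 - (2)·-0.2128 - (1)·1.1500) / (-7) = 1.3892
  x_2 = (4 - (3)·1.3892 - (-2)·1.1500) / (-9) = -0.2369
  x_3 = (9 - (2)·1.3892 - (-2)·-0.2369) / (5) = 1.1496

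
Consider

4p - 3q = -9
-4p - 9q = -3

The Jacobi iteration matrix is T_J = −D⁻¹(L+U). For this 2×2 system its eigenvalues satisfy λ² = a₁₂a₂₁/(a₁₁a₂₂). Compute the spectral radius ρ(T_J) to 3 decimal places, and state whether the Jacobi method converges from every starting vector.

0.577

a₁₂a₂₁/(a₁₁a₂₂) = (-3)·(-4) / ((4)·(-9)) = -0.333333
ρ = √|-0.333333| = √0.333333 = 0.577
ρ < 1, so Jacobi converges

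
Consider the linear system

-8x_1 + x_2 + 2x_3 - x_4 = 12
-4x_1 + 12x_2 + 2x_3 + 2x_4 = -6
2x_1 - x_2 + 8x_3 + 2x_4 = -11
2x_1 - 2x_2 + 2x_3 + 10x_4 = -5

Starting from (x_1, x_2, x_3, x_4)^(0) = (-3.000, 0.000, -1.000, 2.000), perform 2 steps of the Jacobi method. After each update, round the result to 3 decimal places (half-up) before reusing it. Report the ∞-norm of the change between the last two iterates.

0.638

Iteration 1:
  x_1 = (12 - (1)·0.000 - (2)·-1.000 - (-1)·2.000) / (-8) = -2.000
  x_2 = (-6 - (-4)·-3.000 - (2)·-1.000 - (2)·2.000) / (12) = -1.667
  x_3 = (-11 - (2)·-3.000 - (-1)·0.000 - (2)·2.000) / (8) = -1.125
  x_4 = (-5 - (2)·-3.000 - (-2)·0.000 - (2)·-1.000) / (10) = 0.300
Iteration 2:
  x_1 = (12 - (1)·-1.667 - (2)·-1.125 - (-1)·0.300) / (-8) = -2.027
  x_2 = (-6 - (-4)·-2.000 - (2)·-1.125 - (2)·0.300) / (12) = -1.029
  x_3 = (-11 - (2)·-2.000 - (-1)·-1.667 - (2)·0.300) / (8) = -1.158
  x_4 = (-5 - (2)·-2.000 - (-2)·-1.667 - (2)·-1.125) / (10) = -0.208
Change: (-0.027, 0.638, -0.033, -0.508) → max |·| = 0.638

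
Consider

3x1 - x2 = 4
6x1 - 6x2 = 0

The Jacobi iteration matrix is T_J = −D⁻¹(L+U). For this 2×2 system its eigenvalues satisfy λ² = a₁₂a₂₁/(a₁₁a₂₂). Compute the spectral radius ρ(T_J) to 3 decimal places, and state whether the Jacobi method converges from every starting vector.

a₁₂a₂₁/(a₁₁a₂₂) = (-1)·(6) / ((3)·(-6)) = 0.333333
ρ = √|0.333333| = √0.333333 = 0.577
ρ < 1, so Jacobi converges

0.577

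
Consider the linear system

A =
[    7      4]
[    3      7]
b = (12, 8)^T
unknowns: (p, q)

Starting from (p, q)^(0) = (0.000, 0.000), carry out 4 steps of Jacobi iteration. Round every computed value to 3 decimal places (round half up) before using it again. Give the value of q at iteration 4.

0.508

Iteration 1:
  p = (12 - (4)·0.000) / (7) = 1.714
  q = (8 - (3)·0.000) / (7) = 1.143
Iteration 2:
  p = (12 - (4)·1.143) / (7) = 1.061
  q = (8 - (3)·1.714) / (7) = 0.408
Iteration 3:
  p = (12 - (4)·0.408) / (7) = 1.481
  q = (8 - (3)·1.061) / (7) = 0.688
Iteration 4:
  p = (12 - (4)·0.688) / (7) = 1.321
  q = (8 - (3)·1.481) / (7) = 0.508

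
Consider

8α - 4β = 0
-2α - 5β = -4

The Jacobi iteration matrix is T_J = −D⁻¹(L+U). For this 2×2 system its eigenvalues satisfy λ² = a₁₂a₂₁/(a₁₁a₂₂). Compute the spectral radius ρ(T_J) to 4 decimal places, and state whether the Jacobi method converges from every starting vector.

0.4472

a₁₂a₂₁/(a₁₁a₂₂) = (-4)·(-2) / ((8)·(-5)) = -0.200000
ρ = √|-0.200000| = √0.200000 = 0.4472
ρ < 1, so Jacobi converges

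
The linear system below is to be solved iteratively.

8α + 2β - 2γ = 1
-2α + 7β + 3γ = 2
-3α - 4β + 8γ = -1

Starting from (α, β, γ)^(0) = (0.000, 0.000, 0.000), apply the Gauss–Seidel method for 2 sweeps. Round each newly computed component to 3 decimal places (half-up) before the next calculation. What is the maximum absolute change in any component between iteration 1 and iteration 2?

Iteration 1:
  α = (1 - (2)·0.000 - (-2)·0.000) / (8) = 0.125
  β = (2 - (-2)·0.125 - (3)·0.000) / (7) = 0.321
  γ = (-1 - (-3)·0.125 - (-4)·0.321) / (8) = 0.082
Iteration 2:
  α = (1 - (2)·0.321 - (-2)·0.082) / (8) = 0.065
  β = (2 - (-2)·0.065 - (3)·0.082) / (7) = 0.269
  γ = (-1 - (-3)·0.065 - (-4)·0.269) / (8) = 0.034
Change: (-0.060, -0.052, -0.048) → max |·| = 0.060

0.060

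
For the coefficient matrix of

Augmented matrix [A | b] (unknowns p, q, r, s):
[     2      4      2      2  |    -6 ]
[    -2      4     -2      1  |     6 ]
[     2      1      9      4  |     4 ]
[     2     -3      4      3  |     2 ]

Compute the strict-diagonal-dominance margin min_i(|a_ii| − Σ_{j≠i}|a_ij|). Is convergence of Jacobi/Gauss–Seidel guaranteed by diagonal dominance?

row 1: |2| − (4+2+2) = -6
row 2: |4| − (2+2+1) = -1
row 3: |9| − (2+1+4) = 2
row 4: |3| − (2+3+4) = -6
minimum over rows = -6 → not strictly diagonally dominant

-6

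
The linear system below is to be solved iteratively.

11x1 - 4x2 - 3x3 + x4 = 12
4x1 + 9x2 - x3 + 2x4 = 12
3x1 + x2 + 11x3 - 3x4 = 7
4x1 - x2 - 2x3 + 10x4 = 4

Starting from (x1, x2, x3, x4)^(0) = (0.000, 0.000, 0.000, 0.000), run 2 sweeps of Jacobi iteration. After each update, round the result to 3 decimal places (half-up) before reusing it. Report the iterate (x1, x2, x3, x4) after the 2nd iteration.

(1.713, 0.830, 0.327, 0.224)

Iteration 1:
  x1 = (12 - (-4)·0.000 - (-3)·0.000 - (1)·0.000) / (11) = 1.091
  x2 = (12 - (4)·0.000 - (-1)·0.000 - (2)·0.000) / (9) = 1.333
  x3 = (7 - (3)·0.000 - (1)·0.000 - (-3)·0.000) / (11) = 0.636
  x4 = (4 - (4)·0.000 - (-1)·0.000 - (-2)·0.000) / (10) = 0.400
Iteration 2:
  x1 = (12 - (-4)·1.333 - (-3)·0.636 - (1)·0.400) / (11) = 1.713
  x2 = (12 - (4)·1.091 - (-1)·0.636 - (2)·0.400) / (9) = 0.830
  x3 = (7 - (3)·1.091 - (1)·1.333 - (-3)·0.400) / (11) = 0.327
  x4 = (4 - (4)·1.091 - (-1)·1.333 - (-2)·0.636) / (10) = 0.224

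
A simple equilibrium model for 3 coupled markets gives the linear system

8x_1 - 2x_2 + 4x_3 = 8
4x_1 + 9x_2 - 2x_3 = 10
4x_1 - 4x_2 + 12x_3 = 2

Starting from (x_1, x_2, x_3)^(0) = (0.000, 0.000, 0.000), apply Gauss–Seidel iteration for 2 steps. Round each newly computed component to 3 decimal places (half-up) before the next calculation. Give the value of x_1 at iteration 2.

1.139

Iteration 1:
  x_1 = (8 - (-2)·0.000 - (4)·0.000) / (8) = 1.000
  x_2 = (10 - (4)·1.000 - (-2)·0.000) / (9) = 0.667
  x_3 = (2 - (4)·1.000 - (-4)·0.667) / (12) = 0.056
Iteration 2:
  x_1 = (8 - (-2)·0.667 - (4)·0.056) / (8) = 1.139
  x_2 = (10 - (4)·1.139 - (-2)·0.056) / (9) = 0.617
  x_3 = (2 - (4)·1.139 - (-4)·0.617) / (12) = -0.007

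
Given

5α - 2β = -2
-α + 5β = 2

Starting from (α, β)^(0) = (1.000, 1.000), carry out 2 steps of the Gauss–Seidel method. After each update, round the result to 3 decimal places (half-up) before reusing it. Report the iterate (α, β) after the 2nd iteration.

Iteration 1:
  α = (-2 - (-2)·1.000) / (5) = 0.000
  β = (2 - (-1)·0.000) / (5) = 0.400
Iteration 2:
  α = (-2 - (-2)·0.400) / (5) = -0.240
  β = (2 - (-1)·-0.240) / (5) = 0.352

(-0.240, 0.352)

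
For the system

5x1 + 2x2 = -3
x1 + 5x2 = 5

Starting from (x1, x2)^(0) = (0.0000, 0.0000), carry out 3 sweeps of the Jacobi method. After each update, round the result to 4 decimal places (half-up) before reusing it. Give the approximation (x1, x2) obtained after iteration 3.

Iteration 1:
  x1 = (-3 - (2)·0.0000) / (5) = -0.6000
  x2 = (5 - (1)·0.0000) / (5) = 1.0000
Iteration 2:
  x1 = (-3 - (2)·1.0000) / (5) = -1.0000
  x2 = (5 - (1)·-0.6000) / (5) = 1.1200
Iteration 3:
  x1 = (-3 - (2)·1.1200) / (5) = -1.0480
  x2 = (5 - (1)·-1.0000) / (5) = 1.2000

(-1.0480, 1.2000)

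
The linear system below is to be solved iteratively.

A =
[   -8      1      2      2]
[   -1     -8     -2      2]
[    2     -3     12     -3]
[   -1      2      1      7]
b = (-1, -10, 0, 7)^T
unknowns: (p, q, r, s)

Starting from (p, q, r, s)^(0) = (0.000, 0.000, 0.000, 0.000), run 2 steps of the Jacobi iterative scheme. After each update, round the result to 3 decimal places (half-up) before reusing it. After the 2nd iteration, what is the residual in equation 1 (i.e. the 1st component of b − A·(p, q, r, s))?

Iteration 1:
  p = (-1 - (1)·0.000 - (2)·0.000 - (2)·0.000) / (-8) = 0.125
  q = (-10 - (-1)·0.000 - (-2)·0.000 - (2)·0.000) / (-8) = 1.250
  r = (0 - (2)·0.000 - (-3)·0.000 - (-3)·0.000) / (12) = 0.000
  s = (7 - (-1)·0.000 - (2)·0.000 - (1)·0.000) / (7) = 1.000
Iteration 2:
  p = (-1 - (1)·1.250 - (2)·0.000 - (2)·1.000) / (-8) = 0.531
  q = (-10 - (-1)·0.125 - (-2)·0.000 - (2)·1.000) / (-8) = 1.484
  r = (0 - (2)·0.125 - (-3)·1.250 - (-3)·1.000) / (12) = 0.542
  s = (7 - (-1)·0.125 - (2)·1.250 - (1)·0.000) / (7) = 0.661
Residual b − A·x = (-0.642, 2.165, -1.131, -0.606)

-0.642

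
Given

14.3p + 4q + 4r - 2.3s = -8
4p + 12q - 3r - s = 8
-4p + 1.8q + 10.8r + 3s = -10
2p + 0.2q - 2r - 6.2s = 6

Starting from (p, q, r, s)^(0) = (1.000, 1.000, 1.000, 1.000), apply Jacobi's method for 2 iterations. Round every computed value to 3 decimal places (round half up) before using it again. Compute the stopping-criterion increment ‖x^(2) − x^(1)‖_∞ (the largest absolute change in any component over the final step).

0.341

Iteration 1:
  p = (-8 - (4)·1.000 - (4)·1.000 - (-2.3)·1.000) / (14.3) = -0.958
  q = (8 - (4)·1.000 - (-3)·1.000 - (-1)·1.000) / (12) = 0.667
  r = (-10 - (-4)·1.000 - (1.8)·1.000 - (3)·1.000) / (10.8) = -1.000
  s = (6 - (2)·1.000 - (0.2)·1.000 - (-2)·1.000) / (-6.2) = -0.935
Iteration 2:
  p = (-8 - (4)·0.667 - (4)·-1.000 - (-2.3)·-0.935) / (14.3) = -0.617
  q = (8 - (4)·-0.958 - (-3)·-1.000 - (-1)·-0.935) / (12) = 0.658
  r = (-10 - (-4)·-0.958 - (1.8)·0.667 - (3)·-0.935) / (10.8) = -1.132
  s = (6 - (2)·-0.958 - (0.2)·0.667 - (-2)·-1.000) / (-6.2) = -0.933
Change: (0.341, -0.009, -0.132, 0.002) → max |·| = 0.341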